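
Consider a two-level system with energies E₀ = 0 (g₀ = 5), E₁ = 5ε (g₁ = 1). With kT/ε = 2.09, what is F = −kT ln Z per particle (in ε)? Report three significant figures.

-3.40 ε

Eᵢ/kT = 0, 2.3923.
Z = Σ gᵢe^(−Eᵢ/kT) = 5·e^(−0) + 1·e^(−2.3923) = 5.0000 + 0.091419 = 5.0914.
F = −kT ln Z = −2.09 × ln(5.0914) = −2.09 × 1.6276 = -3.40 ε.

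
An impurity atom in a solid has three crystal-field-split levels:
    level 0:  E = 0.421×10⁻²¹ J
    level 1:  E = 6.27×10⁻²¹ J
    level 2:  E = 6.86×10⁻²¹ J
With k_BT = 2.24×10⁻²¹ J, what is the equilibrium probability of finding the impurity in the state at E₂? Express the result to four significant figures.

Eᵢ/kT = 0.187946, 2.79911, 3.06250.
Z = Σ e^(−Eᵢ/kT) = e^(−0.187946) + e^(−2.79911) + e^(−3.06250) = 0.828659 + 0.0608642 + 0.0467706 = 0.936294.
P₂ = e^(−E₂/kT) / Z = 0.0467706/0.936294 = 0.04995.

0.04995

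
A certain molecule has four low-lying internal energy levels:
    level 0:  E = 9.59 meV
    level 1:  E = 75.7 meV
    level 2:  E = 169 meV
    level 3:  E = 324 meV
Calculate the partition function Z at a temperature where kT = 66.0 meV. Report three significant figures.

Eᵢ/kT = 0.14530, 1.1470, 2.5606, 4.9091.
Z = Σ e^(−Eᵢ/kT) = e^(−0.14530) + e^(−1.1470) + e^(−2.5606) + e^(−4.9091) = 0.86476 + 0.31759 + 0.077258 + 0.0073791 = 1.2670.

Z = 1.27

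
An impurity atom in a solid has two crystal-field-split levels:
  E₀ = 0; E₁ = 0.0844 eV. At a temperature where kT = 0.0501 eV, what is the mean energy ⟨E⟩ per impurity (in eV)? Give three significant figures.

Eᵢ/kT = 0, 1.6846.
Z = Σ e^(−Eᵢ/kT) = e^(−0) + e^(−1.6846) = 1.0000 + 0.18552 = 1.1855.
⟨E⟩ = Σ Eᵢ e^(−Eᵢ/kT) / Z = (0·1.0000 + 0.0844·0.18552) / 1.1855 = 0.0132 eV.

0.0132 eV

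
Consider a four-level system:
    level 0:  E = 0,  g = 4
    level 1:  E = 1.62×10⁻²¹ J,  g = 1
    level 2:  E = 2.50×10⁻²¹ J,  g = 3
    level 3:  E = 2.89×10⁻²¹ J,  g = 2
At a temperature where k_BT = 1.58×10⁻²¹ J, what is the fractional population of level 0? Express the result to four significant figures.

0.7552

Eᵢ/kT = 0, 1.02532, 1.58228, 1.82911.
Z = Σ gᵢe^(−Eᵢ/kT) = 4·e^(−0) + 1·e^(−1.02532) + 3·e^(−1.58228) + 2·e^(−1.82911) = 4.00000 + 0.358682 + 0.616518 + 0.321113 = 5.29631.
P₀ = g₀ e^(−E₀/kT) / Z = 4.00000/5.29631 = 0.7552.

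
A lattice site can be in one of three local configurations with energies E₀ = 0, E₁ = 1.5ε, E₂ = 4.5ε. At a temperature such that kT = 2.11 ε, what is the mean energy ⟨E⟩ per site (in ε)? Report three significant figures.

0.789 ε

Eᵢ/kT = 0, 0.71090, 2.1327.
Z = Σ e^(−Eᵢ/kT) = e^(−0) + e^(−0.71090) + e^(−2.1327) = 1.0000 + 0.49120 + 0.11852 = 1.6097.
⟨E⟩ = Σ Eᵢ e^(−Eᵢ/kT) / Z = (0·1.0000 + 1.5·0.49120 + 4.5·0.11852) / 1.6097 = 0.789 ε.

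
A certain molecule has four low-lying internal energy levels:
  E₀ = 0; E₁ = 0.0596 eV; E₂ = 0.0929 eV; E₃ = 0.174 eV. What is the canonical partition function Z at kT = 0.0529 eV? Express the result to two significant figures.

Z = 1.5

Eᵢ/kT = 0, 1.127, 1.756, 3.289.
Z = Σ e^(−Eᵢ/kT) = e^(−0) + e^(−1.127) + e^(−1.756) + e^(−3.289) = 1.000 + 0.3240 + 0.1727 + 0.03729 = 1.534.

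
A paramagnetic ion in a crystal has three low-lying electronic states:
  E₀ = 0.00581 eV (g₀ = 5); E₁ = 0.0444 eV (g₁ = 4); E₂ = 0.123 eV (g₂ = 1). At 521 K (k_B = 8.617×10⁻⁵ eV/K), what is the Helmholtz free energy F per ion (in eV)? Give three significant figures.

-0.0800 eV

k_BT = 8.617×10⁻⁵ × 521 K = 0.044895 eV.
Eᵢ/kT = 0.12941, 0.98897, 2.7397.
Z = Σ gᵢe^(−Eᵢ/kT) = 5·e^(−0.12941) + 4·e^(−0.98897) + 1·e^(−2.7397) = 4.3931 + 1.4878 + 0.064590 = 5.9455.
F = −kT ln Z = −0.044895 × ln(5.9455) = −0.044895 × 1.7826 = -0.0800 eV.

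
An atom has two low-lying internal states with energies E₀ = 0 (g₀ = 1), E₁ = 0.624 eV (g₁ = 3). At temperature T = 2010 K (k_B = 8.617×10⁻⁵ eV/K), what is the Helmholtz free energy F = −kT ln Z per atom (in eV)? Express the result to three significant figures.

-0.0136 eV

k_BT = 8.617×10⁻⁵ × 2010 K = 0.17320 eV.
Eᵢ/kT = 0, 3.6028.
Z = Σ gᵢe^(−Eᵢ/kT) = 1·e^(−0) + 3·e^(−3.6028) = 1.0000 + 0.081742 = 1.0817.
F = −kT ln Z = −0.17320 × ln(1.0817) = −0.17320 × 0.078534 = -0.0136 eV.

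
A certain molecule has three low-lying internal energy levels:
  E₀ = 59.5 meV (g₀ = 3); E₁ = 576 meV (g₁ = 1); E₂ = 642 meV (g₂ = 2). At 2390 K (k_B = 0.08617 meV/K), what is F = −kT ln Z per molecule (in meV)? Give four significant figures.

k_BT = 0.08617 × 2390 K = 205.946 meV.
Eᵢ/kT = 0.288911, 2.79685, 3.11732.
Z = Σ gᵢe^(−Eᵢ/kT) = 3·e^(−0.288911) + 1·e^(−2.79685) + 2·e^(−3.11732) = 2.24724 + 0.0610019 + 0.0885513 = 2.39679.
F = −kT ln Z = −205.946 × ln(2.39679) = −205.946 × 0.874130 = -180.0 meV.

-180.0 meV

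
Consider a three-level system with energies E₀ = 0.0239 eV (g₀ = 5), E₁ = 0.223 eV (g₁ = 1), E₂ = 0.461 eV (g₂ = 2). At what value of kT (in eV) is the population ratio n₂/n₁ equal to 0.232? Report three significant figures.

n₂/n₁ = (g₂/g₁) exp[−(E₂−E₁)/kT] = 0.232.
⇒ (E₂−E₁)/kT = ln((2/1)/0.232) = ln(8.6207) = 2.1542.
kT = 0.238 eV / 2.1542 = 0.110 eV.

0.110 eV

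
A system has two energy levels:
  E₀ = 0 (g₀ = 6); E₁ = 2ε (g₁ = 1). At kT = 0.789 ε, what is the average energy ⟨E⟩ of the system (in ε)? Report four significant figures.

Eᵢ/kT = 0, 2.53485.
Z = Σ gᵢe^(−Eᵢ/kT) = 6·e^(−0) + 1·e^(−2.53485) = 6.00000 + 0.0792736 = 6.07927.
⟨E⟩ = Σ Eᵢ gᵢe^(−Eᵢ/kT) / Z = (0·6.00000 + 2·0.0792736) / 6.07927 = 0.02608 ε.

0.02608 ε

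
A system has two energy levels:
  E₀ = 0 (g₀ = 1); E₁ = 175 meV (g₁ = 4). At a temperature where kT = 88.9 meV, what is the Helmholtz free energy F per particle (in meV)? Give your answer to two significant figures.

-39 meV

Eᵢ/kT = 0, 1.969.
Z = Σ gᵢe^(−Eᵢ/kT) = 1·e^(−0) + 4·e^(−1.969) = 1.000 + 0.5584 = 1.558.
F = −kT ln Z = −88.9 × ln(1.558) = −88.9 × 0.4434 = -39 meV.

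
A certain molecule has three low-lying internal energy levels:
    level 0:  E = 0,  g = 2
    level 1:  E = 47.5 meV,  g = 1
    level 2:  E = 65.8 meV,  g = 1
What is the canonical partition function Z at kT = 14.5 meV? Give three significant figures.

Z = 2.05

Eᵢ/kT = 0, 3.2759, 4.5379.
Z = Σ gᵢe^(−Eᵢ/kT) = 2·e^(−0) + 1·e^(−3.2759) + 1·e^(−4.5379) = 2.0000 + 0.037783 + 0.010696 = 2.0485.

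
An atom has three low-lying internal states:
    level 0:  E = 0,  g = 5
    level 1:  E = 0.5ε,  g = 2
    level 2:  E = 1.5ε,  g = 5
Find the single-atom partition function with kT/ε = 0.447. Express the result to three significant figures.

Eᵢ/kT = 0, 1.1186, 3.3557.
Z = Σ gᵢe^(−Eᵢ/kT) = 5·e^(−0) + 2·e^(−1.1186) + 5·e^(−3.3557) = 5.0000 + 0.65347 + 0.17442 = 5.8279.

Z = 5.83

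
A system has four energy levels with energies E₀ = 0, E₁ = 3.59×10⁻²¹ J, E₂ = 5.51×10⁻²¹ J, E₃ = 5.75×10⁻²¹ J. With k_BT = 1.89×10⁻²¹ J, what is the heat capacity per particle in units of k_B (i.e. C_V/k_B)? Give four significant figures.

0.9320

Eᵢ/kT = 0, 1.89947, 2.91534, 3.04233.
Z = Σ e^(−Eᵢ/kT) = e^(−0) + e^(−1.89947) + e^(−2.91534) + e^(−3.04233) = 1.00000 + 0.149648 + 0.0541856 + 0.0477236 = 1.25156.
⟨E⟩ = 0.887061, ⟨E²⟩ = 4.11616.
C_V/k_B = (⟨E²⟩ − ⟨E⟩²)/(kT)² = (4.11616 − 0.786877)/3.57210 = 0.9320.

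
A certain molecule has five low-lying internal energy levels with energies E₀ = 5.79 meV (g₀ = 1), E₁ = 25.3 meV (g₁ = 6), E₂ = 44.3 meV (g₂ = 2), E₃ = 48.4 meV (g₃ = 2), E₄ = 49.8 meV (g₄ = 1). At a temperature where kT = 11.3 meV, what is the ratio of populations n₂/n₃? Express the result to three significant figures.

1.44

n₂/n₃ = (g₂/g₃) exp[−(E₂−E₃)/kT] = (2/2) × exp(−(-4.1 meV)/(11.3 meV)) = (2/2) × exp(0.36283) = 1.44.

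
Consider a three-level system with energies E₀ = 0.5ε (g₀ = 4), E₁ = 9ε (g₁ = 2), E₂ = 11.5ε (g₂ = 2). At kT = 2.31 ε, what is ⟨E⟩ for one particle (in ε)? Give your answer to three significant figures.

Eᵢ/kT = 0.21645, 3.8961, 4.9784.
Z = Σ gᵢe^(−Eᵢ/kT) = 4·e^(−0.21645) + 2·e^(−3.8961) + 2·e^(−4.9784) = 3.2215 + 0.040642 + 0.013770 = 3.2759.
⟨E⟩ = Σ Eᵢ gᵢe^(−Eᵢ/kT) / Z = (0.5·3.2215 + 9·0.040642 + 11.5·0.013770) / 3.2759 = 0.652 ε.

0.652 ε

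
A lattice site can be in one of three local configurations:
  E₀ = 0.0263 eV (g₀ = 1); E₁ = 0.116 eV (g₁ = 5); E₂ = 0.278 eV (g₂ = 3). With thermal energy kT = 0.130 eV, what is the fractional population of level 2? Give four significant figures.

0.1098

Eᵢ/kT = 0.202308, 0.892308, 2.13846.
Z = Σ gᵢe^(−Eᵢ/kT) = 1·e^(−0.202308) + 5·e^(−0.892308) + 3·e^(−2.13846) = 0.816843 + 2.04855 + 0.353509 = 3.21890.
P₂ = g₂ e^(−E₂/kT) / Z = 0.353509/3.21890 = 0.1098.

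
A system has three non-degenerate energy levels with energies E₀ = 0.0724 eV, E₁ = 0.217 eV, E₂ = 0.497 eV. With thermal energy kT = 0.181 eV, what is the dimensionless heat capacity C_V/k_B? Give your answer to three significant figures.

0.384

Eᵢ/kT = 0.40000, 1.1989, 2.7459.
Z = Σ e^(−Eᵢ/kT) = e^(−0.40000) + e^(−1.1989) + e^(−2.7459) = 0.67032 + 0.30153 + 0.064191 = 1.0360.
⟨E⟩ = 0.14080 eV, ⟨E²⟩ = 0.032402 eV².
C_V/k_B = (⟨E²⟩ − ⟨E⟩²)/(kT)² = (0.032402 − 0.019825)/0.032761 = 0.384.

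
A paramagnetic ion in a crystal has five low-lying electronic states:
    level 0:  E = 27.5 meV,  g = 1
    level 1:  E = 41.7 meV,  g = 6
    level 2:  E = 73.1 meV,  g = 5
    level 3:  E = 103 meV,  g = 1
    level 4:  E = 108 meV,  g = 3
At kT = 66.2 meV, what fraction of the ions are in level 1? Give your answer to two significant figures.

Eᵢ/kT = 0.4154, 0.6299, 1.104, 1.556, 1.631.
Z = Σ gᵢe^(−Eᵢ/kT) = 1·e^(−0.4154) + 6·e^(−0.6299) + 5·e^(−1.104) + 1·e^(−1.556) + 3·e^(−1.631) = 0.6601 + 3.196 + 1.658 + 0.2110 + 0.5872 = 6.312.
P₁ = g₁ e^(−E₁/kT) / Z = 3.196/6.312 = 0.51.

0.51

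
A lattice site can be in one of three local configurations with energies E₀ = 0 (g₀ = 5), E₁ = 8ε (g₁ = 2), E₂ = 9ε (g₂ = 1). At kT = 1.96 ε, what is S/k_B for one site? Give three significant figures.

Eᵢ/kT = 0, 4.0816, 4.5918.
Z = Σ gᵢe^(−Eᵢ/kT) = 5·e^(−0) + 2·e^(−4.0816) + 1·e^(−4.5918) = 5.0000 + 0.033761 + 0.010135 = 5.0439.
⟨E⟩ = Σ EᵢPᵢ = 0.071632 ε.
S/k_B = ln Z + ⟨E⟩/kT = ln(5.0439) + 0.071632/1.96 = 1.6182 + 0.036547 = 1.65.

1.65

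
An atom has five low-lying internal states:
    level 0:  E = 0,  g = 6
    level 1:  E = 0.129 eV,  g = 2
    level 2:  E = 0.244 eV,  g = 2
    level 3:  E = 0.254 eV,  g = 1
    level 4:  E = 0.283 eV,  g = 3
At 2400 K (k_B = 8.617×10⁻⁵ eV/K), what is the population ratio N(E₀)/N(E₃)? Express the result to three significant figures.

20.5

k_BT = 8.617×10⁻⁵ × 2400 K = 0.20681 eV.
n₀/n₃ = (g₀/g₃) exp[−(E₀−E₃)/kT] = (6/1) × exp(−(-0.254 eV)/(0.20681 eV)) = (6/1) × exp(1.2282) = 20.5.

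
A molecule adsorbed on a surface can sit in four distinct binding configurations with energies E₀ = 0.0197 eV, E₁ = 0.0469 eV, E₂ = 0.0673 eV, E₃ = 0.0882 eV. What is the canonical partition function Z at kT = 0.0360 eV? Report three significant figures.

Eᵢ/kT = 0.54722, 1.3028, 1.8694, 2.4500.
Z = Σ e^(−Eᵢ/kT) = e^(−0.54722) + e^(−1.3028) + e^(−1.8694) + e^(−2.4500) = 0.57856 + 0.27177 + 0.15422 + 0.086294 = 1.0908.

Z = 1.09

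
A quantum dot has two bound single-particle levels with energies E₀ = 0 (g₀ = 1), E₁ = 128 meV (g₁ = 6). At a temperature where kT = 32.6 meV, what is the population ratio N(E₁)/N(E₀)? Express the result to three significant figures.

0.118

n₁/n₀ = (g₁/g₀) exp[−(E₁−E₀)/kT] = (6/1) × exp(−(128 meV)/(32.6 meV)) = (6/1) × exp(-3.9264) = 0.118.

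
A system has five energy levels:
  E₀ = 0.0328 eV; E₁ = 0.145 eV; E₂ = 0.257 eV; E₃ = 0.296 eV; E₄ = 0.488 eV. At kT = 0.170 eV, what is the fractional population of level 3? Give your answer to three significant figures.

Eᵢ/kT = 0.19294, 0.85294, 1.5118, 1.7412, 2.8706.
Z = Σ e^(−Eᵢ/kT) = e^(−0.19294) + e^(−0.85294) + e^(−1.5118) + e^(−1.7412) + e^(−2.8706) = 0.82453 + 0.42616 + 0.22051 + 0.17531 + 0.056665 = 1.7032.
P₃ = e^(−E₃/kT) / Z = 0.17531/1.7032 = 0.103.

0.103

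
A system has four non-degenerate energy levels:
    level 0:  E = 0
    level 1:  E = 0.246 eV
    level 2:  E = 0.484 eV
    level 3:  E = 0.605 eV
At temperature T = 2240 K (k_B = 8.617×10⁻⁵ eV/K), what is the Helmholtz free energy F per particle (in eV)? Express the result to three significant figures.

-0.0656 eV

k_BT = 8.617×10⁻⁵ × 2240 K = 0.19302 eV.
Eᵢ/kT = 0, 1.2745, 2.5075, 3.1344.
Z = Σ e^(−Eᵢ/kT) = e^(−0) + e^(−1.2745) + e^(−2.5075) + e^(−3.1344) = 1.0000 + 0.27957 + 0.081472 + 0.043526 = 1.4046.
F = −kT ln Z = −0.19302 × ln(1.4046) = −0.19302 × 0.33975 = -0.0656 eV.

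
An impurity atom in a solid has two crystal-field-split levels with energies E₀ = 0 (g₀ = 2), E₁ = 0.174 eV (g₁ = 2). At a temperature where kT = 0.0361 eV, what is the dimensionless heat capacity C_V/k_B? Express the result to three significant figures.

0.184

Eᵢ/kT = 0, 4.8199.
Z = Σ gᵢe^(−Eᵢ/kT) = 2·e^(−0) + 2·e^(−4.8199) = 2.0000 + 0.016135 = 2.0161.
⟨E⟩ = 0.0013925 eV, ⟨E²⟩ = 0.00024230 eV².
C_V/k_B = (⟨E²⟩ − ⟨E⟩²)/(kT)² = (0.00024230 − 0.0000019391)/0.0013032 = 0.184.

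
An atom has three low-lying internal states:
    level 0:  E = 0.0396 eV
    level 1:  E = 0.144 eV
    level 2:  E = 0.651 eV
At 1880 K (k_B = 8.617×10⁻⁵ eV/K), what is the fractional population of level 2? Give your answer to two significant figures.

0.015

k_BT = 8.617×10⁻⁵ × 1880 K = 0.1620 eV.
Eᵢ/kT = 0.2444, 0.8889, 4.019.
Z = Σ e^(−Eᵢ/kT) = e^(−0.2444) + e^(−0.8889) + e^(−4.019) = 0.7832 + 0.4111 + 0.01797 = 1.212.
P₂ = e^(−E₂/kT) / Z = 0.01797/1.212 = 0.015.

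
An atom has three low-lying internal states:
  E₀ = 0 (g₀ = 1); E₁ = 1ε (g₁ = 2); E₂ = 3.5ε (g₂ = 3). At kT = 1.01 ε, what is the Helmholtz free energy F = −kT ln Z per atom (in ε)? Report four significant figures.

Eᵢ/kT = 0, 0.990099, 3.46535.
Z = Σ gᵢe^(−Eᵢ/kT) = 1·e^(−0) + 2·e^(−0.990099) + 3·e^(−3.46535) = 1.00000 + 0.743080 + 0.0937862 = 1.83687.
F = −kT ln Z = −1.01 × ln(1.83687) = −1.01 × 0.608063 = -0.6141 ε.

-0.6141 ε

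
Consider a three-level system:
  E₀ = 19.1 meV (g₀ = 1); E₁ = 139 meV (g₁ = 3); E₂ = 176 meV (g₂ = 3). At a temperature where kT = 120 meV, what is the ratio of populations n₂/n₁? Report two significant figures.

0.73

n₂/n₁ = (g₂/g₁) exp[−(E₂−E₁)/kT] = (3/3) × exp(−(37 meV)/(120 meV)) = (3/3) × exp(-0.3083) = 0.73.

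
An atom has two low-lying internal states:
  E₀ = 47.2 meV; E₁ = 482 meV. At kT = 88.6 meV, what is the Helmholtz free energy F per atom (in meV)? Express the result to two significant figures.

47 meV

Eᵢ/kT = 0.5327, 5.440.
Z = Σ e^(−Eᵢ/kT) = e^(−0.5327) + e^(−5.440) = 0.5870 + 0.004339 = 0.5913.
F = −kT ln Z = −88.6 × ln(0.5913) = −88.6 × -0.5254 = 47 meV.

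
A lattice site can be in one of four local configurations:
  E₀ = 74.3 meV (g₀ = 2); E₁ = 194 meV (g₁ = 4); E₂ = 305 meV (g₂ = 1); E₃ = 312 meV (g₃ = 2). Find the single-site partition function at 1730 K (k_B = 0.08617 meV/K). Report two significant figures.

Z = 2.7

k_BT = 0.08617 × 1730 K = 149.1 meV.
Eᵢ/kT = 0.4983, 1.301, 2.046, 2.093.
Z = Σ gᵢe^(−Eᵢ/kT) = 2·e^(−0.4983) + 4·e^(−1.301) + 1·e^(−2.046) + 2·e^(−2.093) = 1.215 + 1.089 + 0.1293 + 0.2466 = 2.680.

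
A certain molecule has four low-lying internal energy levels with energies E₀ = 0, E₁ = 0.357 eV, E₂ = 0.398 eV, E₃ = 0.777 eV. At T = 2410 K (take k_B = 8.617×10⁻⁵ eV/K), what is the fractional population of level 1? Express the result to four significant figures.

k_BT = 8.617×10⁻⁵ × 2410 K = 0.207670 eV.
Eᵢ/kT = 0, 1.71907, 1.91650, 3.74151.
Z = Σ e^(−Eᵢ/kT) = e^(−0) + e^(−1.71907) + e^(−1.91650) + e^(−3.74151) = 1.00000 + 0.179233 + 0.147121 + 0.0237183 = 1.35007.
P₁ = e^(−E₁/kT) / Z = 0.179233/1.35007 = 0.1328.

0.1328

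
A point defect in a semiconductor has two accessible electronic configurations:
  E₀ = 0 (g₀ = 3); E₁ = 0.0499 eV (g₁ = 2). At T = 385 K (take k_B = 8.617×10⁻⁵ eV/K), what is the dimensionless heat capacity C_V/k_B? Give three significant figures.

0.254

k_BT = 8.617×10⁻⁵ × 385 K = 0.033175 eV.
Eᵢ/kT = 0, 1.5041.
Z = Σ gᵢe^(−Eᵢ/kT) = 3·e^(−0) + 2·e^(−1.5041) = 3.0000 + 0.44443 = 3.4444.
⟨E⟩ = 0.0064386 eV, ⟨E²⟩ = 0.00032129 eV².
C_V/k_B = (⟨E²⟩ − ⟨E⟩²)/(kT)² = (0.00032129 − 0.000041456)/0.0011006 = 0.254.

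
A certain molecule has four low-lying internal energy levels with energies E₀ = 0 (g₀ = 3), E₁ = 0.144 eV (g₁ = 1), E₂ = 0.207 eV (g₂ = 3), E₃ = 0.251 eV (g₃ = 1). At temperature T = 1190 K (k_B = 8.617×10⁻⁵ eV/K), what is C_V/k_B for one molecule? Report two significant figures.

0.57

k_BT = 8.617×10⁻⁵ × 1190 K = 0.1025 eV.
Eᵢ/kT = 0, 1.405, 2.020, 2.449.
Z = Σ gᵢe^(−Eᵢ/kT) = 3·e^(−0) + 1·e^(−1.405) + 3·e^(−2.020) + 1·e^(−2.449) = 3.000 + 0.2454 + 0.3980 + 0.08638 = 3.730.
⟨E⟩ = 0.03737 eV, ⟨E²⟩ = 0.007395 eV².
C_V/k_B = (⟨E²⟩ − ⟨E⟩²)/(kT)² = (0.007395 − 0.001397)/0.01051 = 0.57.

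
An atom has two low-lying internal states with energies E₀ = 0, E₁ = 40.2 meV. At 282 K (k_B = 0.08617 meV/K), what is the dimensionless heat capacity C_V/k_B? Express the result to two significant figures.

0.37

k_BT = 0.08617 × 282 K = 24.30 meV.
Eᵢ/kT = 0, 1.654.
Z = Σ e^(−Eᵢ/kT) = e^(−0) + e^(−1.654) = 1.000 + 0.1913 = 1.191.
⟨E⟩ = 6.457 meV, ⟨E²⟩ = 259.6 meV².
C_V/k_B = (⟨E²⟩ − ⟨E⟩²)/(kT)² = (259.6 − 41.69)/590.5 = 0.37.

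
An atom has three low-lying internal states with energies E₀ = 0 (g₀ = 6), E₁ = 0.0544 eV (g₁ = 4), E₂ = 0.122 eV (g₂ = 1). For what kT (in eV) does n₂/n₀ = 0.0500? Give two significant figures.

0.10 eV

n₂/n₀ = (g₂/g₀) exp[−(E₂−E₀)/kT] = 0.0500.
⇒ (E₂−E₀)/kT = ln((1/6)/0.0500) = ln(3.333) = 1.204.
kT = 0.122 eV / 1.204 = 0.10 eV.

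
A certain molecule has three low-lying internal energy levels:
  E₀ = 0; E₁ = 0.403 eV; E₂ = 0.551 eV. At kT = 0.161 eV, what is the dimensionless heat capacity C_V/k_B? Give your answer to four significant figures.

0.7224

Eᵢ/kT = 0, 2.50311, 3.42236.
Z = Σ e^(−Eᵢ/kT) = e^(−0) + e^(−2.50311) + e^(−3.42236) = 1.00000 + 0.0818301 + 0.0326353 = 1.11447.
⟨E⟩ = 0.0457254 eV, ⟨E²⟩ = 0.0208153 eV².
C_V/k_B = (⟨E²⟩ − ⟨E⟩²)/(kT)² = (0.0208153 − 0.00209081)/0.0259210 = 0.7224.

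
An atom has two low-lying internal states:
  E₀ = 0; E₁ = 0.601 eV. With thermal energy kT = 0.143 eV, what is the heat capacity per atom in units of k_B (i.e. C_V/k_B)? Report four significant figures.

Eᵢ/kT = 0, 4.20280.
Z = Σ e^(−Eᵢ/kT) = e^(−0) + e^(−4.20280) = 1.00000 + 0.0149536 = 1.01495.
⟨E⟩ = 0.00885474 eV, ⟨E²⟩ = 0.00532170 eV².
C_V/k_B = (⟨E²⟩ − ⟨E⟩²)/(kT)² = (0.00532170 − 0.0000784064)/0.0204490 = 0.2564.

0.2564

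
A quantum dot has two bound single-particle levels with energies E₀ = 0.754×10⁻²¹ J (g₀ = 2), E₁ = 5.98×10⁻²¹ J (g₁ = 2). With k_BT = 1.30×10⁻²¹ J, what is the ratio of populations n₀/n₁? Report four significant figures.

n₀/n₁ = (g₀/g₁) exp[−(E₀−E₁)/kT] = (2/2) × exp(−(-5.226 ×10⁻²¹ J)/(1.30 ×10⁻²¹ J)) = (2/2) × exp(4.02000) = 55.70.

55.70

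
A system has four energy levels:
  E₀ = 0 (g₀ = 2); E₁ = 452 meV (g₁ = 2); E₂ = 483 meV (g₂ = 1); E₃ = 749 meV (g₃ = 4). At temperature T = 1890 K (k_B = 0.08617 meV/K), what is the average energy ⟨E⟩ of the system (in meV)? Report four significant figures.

k_BT = 0.08617 × 1890 K = 162.861 meV.
Eᵢ/kT = 0, 2.77537, 2.96572, 4.59901.
Z = Σ gᵢe^(−Eᵢ/kT) = 2·e^(−0) + 2·e^(−2.77537) + 1·e^(−2.96572) + 4·e^(−4.59901) = 2.00000 + 0.124653 + 0.0515234 + 0.0402472 = 2.21642.
⟨E⟩ = Σ Eᵢ gᵢe^(−Eᵢ/kT) / Z = (0·2.00000 + 452·0.124653 + 483·0.0515234 + 749·0.0402472) / 2.21642 = 50.25 meV.

50.25 meV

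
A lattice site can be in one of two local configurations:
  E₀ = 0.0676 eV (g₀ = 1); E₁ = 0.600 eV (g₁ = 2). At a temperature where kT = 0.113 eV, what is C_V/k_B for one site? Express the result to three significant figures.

0.385

Eᵢ/kT = 0.59823, 5.3097.
Z = Σ gᵢe^(−Eᵢ/kT) = 1·e^(−0.59823) + 2·e^(−5.3097) = 0.54978 + 0.0098868 = 0.55967.
⟨E⟩ = 0.077005 eV, ⟨E²⟩ = 0.010849 eV².
C_V/k_B = (⟨E²⟩ − ⟨E⟩²)/(kT)² = (0.010849 − 0.0059298)/0.012769 = 0.385.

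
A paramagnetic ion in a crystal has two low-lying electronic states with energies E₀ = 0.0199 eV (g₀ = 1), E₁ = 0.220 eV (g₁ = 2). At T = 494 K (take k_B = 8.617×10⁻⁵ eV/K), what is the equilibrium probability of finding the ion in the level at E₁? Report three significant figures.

k_BT = 8.617×10⁻⁵ × 494 K = 0.042568 eV.
Eᵢ/kT = 0.46749, 5.1682.
Z = Σ gᵢe^(−Eᵢ/kT) = 1·e^(−0.46749) + 2·e^(−5.1682) = 0.62657 + 0.011390 = 0.63796.
P₁ = g₁ e^(−E₁/kT) / Z = 0.011390/0.63796 = 0.0179.

0.0179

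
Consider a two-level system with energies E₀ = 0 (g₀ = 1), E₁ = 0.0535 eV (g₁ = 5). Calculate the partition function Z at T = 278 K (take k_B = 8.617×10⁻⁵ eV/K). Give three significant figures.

k_BT = 8.617×10⁻⁵ × 278 K = 0.023955 eV.
Eᵢ/kT = 0, 2.2334.
Z = Σ gᵢe^(−Eᵢ/kT) = 1·e^(−0) + 5·e^(−2.2334) = 1.0000 + 0.53582 = 1.5358.

Z = 1.54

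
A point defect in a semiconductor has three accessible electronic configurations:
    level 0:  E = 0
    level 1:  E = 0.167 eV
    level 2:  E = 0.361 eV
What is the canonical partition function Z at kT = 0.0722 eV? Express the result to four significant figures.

Eᵢ/kT = 0, 2.31302, 5.00000.
Z = Σ e^(−Eᵢ/kT) = e^(−0) + e^(−2.31302) + e^(−5.00000) = 1.00000 + 0.0989619 + 0.00673795 = 1.10570.

Z = 1.106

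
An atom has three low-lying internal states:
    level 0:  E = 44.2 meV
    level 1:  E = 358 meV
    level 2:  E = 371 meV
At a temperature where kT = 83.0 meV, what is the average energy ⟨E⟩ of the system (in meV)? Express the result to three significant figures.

Eᵢ/kT = 0.53253, 4.3133, 4.4699.
Z = Σ e^(−Eᵢ/kT) = e^(−0.53253) + e^(−4.3133) + e^(−4.4699) = 0.58712 + 0.013389 + 0.011448 = 0.61196.
⟨E⟩ = Σ Eᵢ e^(−Eᵢ/kT) / Z = (44.2·0.58712 + 358·0.013389 + 371·0.011448) / 0.61196 = 57.2 meV.

57.2 meV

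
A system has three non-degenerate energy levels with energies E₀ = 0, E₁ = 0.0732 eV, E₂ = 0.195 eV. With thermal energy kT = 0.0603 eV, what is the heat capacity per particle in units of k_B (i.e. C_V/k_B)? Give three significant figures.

0.503

Eᵢ/kT = 0, 1.2139, 3.2338.
Z = Σ e^(−Eᵢ/kT) = e^(−0) + e^(−1.2139) + e^(−3.2338) = 1.0000 + 0.29704 + 0.039407 = 1.3364.
⟨E⟩ = 0.022020 eV, ⟨E²⟩ = 0.0023122 eV².
C_V/k_B = (⟨E²⟩ − ⟨E⟩²)/(kT)² = (0.0023122 − 0.00048488)/0.0036361 = 0.503.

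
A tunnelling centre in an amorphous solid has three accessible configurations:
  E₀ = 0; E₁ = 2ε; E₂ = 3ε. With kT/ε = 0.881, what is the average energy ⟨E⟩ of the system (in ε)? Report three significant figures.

0.269 ε

Eᵢ/kT = 0, 2.2701, 3.4052.
Z = Σ e^(−Eᵢ/kT) = e^(−0) + e^(−2.2701) + e^(−3.4052) = 1.0000 + 0.10330 + 0.033200 = 1.1365.
⟨E⟩ = Σ Eᵢ e^(−Eᵢ/kT) / Z = (0·1.0000 + 2·0.10330 + 3·0.033200) / 1.1365 = 0.269 ε.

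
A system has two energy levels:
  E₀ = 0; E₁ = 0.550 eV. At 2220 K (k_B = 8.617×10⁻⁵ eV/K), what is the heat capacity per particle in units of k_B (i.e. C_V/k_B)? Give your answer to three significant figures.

0.418

k_BT = 8.617×10⁻⁵ × 2220 K = 0.19130 eV.
Eᵢ/kT = 0, 2.8751.
Z = Σ e^(−Eᵢ/kT) = e^(−0) + e^(−2.8751) = 1.0000 + 0.056410 = 1.0564.
⟨E⟩ = 0.029369 eV, ⟨E²⟩ = 0.016153 eV².
C_V/k_B = (⟨E²⟩ − ⟨E⟩²)/(kT)² = (0.016153 − 0.00086254)/0.036596 = 0.418.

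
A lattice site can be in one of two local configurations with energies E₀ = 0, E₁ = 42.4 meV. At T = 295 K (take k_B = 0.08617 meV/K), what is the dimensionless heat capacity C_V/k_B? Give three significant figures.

0.371

k_BT = 0.08617 × 295 K = 25.420 meV.
Eᵢ/kT = 0, 1.6680.
Z = Σ e^(−Eᵢ/kT) = e^(−0) + e^(−1.6680) = 1.0000 + 0.18862 = 1.1886.
⟨E⟩ = 6.7285 meV, ⟨E²⟩ = 285.29 meV².
C_V/k_B = (⟨E²⟩ − ⟨E⟩²)/(kT)² = (285.29 − 45.273)/646.18 = 0.371.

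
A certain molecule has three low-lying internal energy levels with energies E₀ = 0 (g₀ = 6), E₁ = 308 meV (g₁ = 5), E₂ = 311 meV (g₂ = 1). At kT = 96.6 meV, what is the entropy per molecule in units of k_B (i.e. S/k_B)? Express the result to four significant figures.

Eᵢ/kT = 0, 3.18841, 3.21946.
Z = Σ gᵢe^(−Eᵢ/kT) = 6·e^(−0) + 5·e^(−3.18841) + 1·e^(−3.21946) = 6.00000 + 0.206187 + 0.0399766 = 6.24616.
⟨E⟩ = Σ EᵢPᵢ = 12.1576 meV.
S/k_B = ln Z + ⟨E⟩/kT = ln(6.24616) + 12.1576/96.6 = 1.83197 + 0.125855 = 1.958.

1.958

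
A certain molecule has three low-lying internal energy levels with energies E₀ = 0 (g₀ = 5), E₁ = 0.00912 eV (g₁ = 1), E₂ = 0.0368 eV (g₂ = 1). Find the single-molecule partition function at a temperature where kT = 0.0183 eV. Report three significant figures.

Eᵢ/kT = 0, 0.49836, 2.0109.
Z = Σ gᵢe^(−Eᵢ/kT) = 5·e^(−0) + 1·e^(−0.49836) + 1·e^(−2.0109) = 5.0000 + 0.60753 + 0.13387 = 5.7414.

Z = 5.74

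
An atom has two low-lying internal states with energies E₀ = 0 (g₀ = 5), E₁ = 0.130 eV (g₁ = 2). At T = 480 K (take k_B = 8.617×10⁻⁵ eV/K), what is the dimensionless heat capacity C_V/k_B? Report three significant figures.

k_BT = 8.617×10⁻⁵ × 480 K = 0.041362 eV.
Eᵢ/kT = 0, 3.1430.
Z = Σ gᵢe^(−Eᵢ/kT) = 5·e^(−0) + 2·e^(−3.1430) = 5.0000 + 0.086306 = 5.0863.
⟨E⟩ = 0.0022059 eV, ⟨E²⟩ = 0.00028676 eV².
C_V/k_B = (⟨E²⟩ − ⟨E⟩²)/(kT)² = (0.00028676 − 0.0000048660)/0.0017108 = 0.165.

0.165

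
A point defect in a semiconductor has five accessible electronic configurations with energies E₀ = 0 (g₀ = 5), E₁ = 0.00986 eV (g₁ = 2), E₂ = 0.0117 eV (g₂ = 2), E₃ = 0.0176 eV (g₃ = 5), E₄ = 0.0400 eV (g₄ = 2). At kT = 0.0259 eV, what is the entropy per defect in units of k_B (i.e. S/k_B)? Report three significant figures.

Eᵢ/kT = 0, 0.38069, 0.45174, 0.67954, 1.5444.
Z = Σ gᵢe^(−Eᵢ/kT) = 5·e^(−0) + 2·e^(−0.38069) + 2·e^(−0.45174) + 5·e^(−0.67954) + 2·e^(−1.5444) = 5.0000 + 1.3668 + 1.2730 + 2.5343 + 0.42688 = 10.601.
⟨E⟩ = Σ EᵢPᵢ = 0.0084944 eV.
S/k_B = ln Z + ⟨E⟩/kT = ln(10.601) + 0.0084944/0.0259 = 2.3609 + 0.32797 = 2.69.

2.69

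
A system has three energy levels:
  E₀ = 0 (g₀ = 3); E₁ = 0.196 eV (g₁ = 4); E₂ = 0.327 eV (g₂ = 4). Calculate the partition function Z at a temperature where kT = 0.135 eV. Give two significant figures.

Eᵢ/kT = 0, 1.452, 2.422.
Z = Σ gᵢe^(−Eᵢ/kT) = 3·e^(−0) + 4·e^(−1.452) + 4·e^(−2.422) = 3.000 + 0.9364 + 0.3550 = 4.291.

Z = 4.3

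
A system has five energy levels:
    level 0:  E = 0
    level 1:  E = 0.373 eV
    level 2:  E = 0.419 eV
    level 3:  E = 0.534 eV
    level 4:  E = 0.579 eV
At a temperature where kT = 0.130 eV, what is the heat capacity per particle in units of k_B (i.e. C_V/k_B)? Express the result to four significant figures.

Eᵢ/kT = 0, 2.86923, 3.22308, 4.10769, 4.45385.
Z = Σ e^(−Eᵢ/kT) = e^(−0) + e^(−2.86923) + e^(−3.22308) + e^(−4.10769) + e^(−4.45385) = 1.00000 + 0.0567426 + 0.0398322 + 0.0164457 + 0.0116337 = 1.12465.
⟨E⟩ = 0.0474571 eV, ⟨E²⟩ = 0.0208751 eV².
C_V/k_B = (⟨E²⟩ − ⟨E⟩²)/(kT)² = (0.0208751 − 0.00225218)/0.0169000 = 1.102.

1.102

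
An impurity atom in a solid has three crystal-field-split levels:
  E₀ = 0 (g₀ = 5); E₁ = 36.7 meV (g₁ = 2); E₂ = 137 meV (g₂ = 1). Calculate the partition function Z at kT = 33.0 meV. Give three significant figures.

Z = 5.67

Eᵢ/kT = 0, 1.1121, 4.1515.
Z = Σ gᵢe^(−Eᵢ/kT) = 5·e^(−0) + 2·e^(−1.1121) + 1·e^(−4.1515) = 5.0000 + 0.65774 + 0.015741 = 5.6735.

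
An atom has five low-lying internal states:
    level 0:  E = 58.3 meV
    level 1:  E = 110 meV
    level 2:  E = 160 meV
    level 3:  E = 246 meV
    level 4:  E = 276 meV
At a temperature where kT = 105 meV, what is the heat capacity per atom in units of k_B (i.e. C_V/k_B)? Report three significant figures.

0.402

Eᵢ/kT = 0.55524, 1.0476, 1.5238, 2.3429, 2.6286.
Z = Σ e^(−Eᵢ/kT) = e^(−0.55524) + e^(−1.0476) + e^(−1.5238) + e^(−2.3429) + e^(−2.6286) = 0.57393 + 0.35078 + 0.21788 + 0.096049 + 0.072179 = 1.3108.
⟨E⟩ = 114.78 meV, ⟨E²⟩ = 17610 meV².
C_V/k_B = (⟨E²⟩ − ⟨E⟩²)/(kT)² = (17610 − 13174)/11025 = 0.402.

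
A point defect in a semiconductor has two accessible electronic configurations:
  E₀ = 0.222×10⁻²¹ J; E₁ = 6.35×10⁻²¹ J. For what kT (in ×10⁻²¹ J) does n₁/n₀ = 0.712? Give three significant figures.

18.0 ×10⁻²¹ J

n₁/n₀ = exp[−(E₁−E₀)/kT] = 0.712.
⇒ (E₁−E₀)/kT = ln(1/0.712) = ln(1.4045) = 0.33968.
kT = 6.128 ×10⁻²¹ J / 0.33968 = 18.0 ×10⁻²¹ J.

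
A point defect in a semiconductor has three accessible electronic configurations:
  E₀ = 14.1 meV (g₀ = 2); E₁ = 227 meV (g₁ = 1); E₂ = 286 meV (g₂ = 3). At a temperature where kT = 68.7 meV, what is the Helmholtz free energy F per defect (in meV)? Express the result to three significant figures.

Eᵢ/kT = 0.20524, 3.3042, 4.1630.
Z = Σ gᵢe^(−Eᵢ/kT) = 2·e^(−0.20524) + 1·e^(−3.3042) + 3·e^(−4.1630) = 1.6289 + 0.036729 + 0.046682 = 1.7123.
F = −kT ln Z = −68.7 × ln(1.7123) = −68.7 × 0.53784 = -36.9 meV.

-36.9 meV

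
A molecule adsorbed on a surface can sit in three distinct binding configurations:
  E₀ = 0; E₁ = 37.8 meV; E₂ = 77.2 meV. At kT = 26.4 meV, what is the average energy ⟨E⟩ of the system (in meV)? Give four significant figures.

10.19 meV

Eᵢ/kT = 0, 1.43182, 2.92424.
Z = Σ e^(−Eᵢ/kT) = e^(−0) + e^(−1.43182) + e^(−2.92424) = 1.00000 + 0.238874 + 0.0537055 = 1.29258.
⟨E⟩ = Σ Eᵢ e^(−Eᵢ/kT) / Z = (0·1.00000 + 37.8·0.238874 + 77.2·0.0537055) / 1.29258 = 10.19 meV.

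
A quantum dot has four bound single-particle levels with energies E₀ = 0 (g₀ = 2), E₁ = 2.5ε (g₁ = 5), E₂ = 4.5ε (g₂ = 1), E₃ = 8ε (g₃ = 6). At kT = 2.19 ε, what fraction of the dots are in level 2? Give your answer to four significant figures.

Eᵢ/kT = 0, 1.14155, 2.05479, 3.65297.
Z = Σ gᵢe^(−Eᵢ/kT) = 2·e^(−0) + 5·e^(−1.14155) + 1·e^(−2.05479) + 6·e^(−3.65297) = 2.00000 + 1.59662 + 0.128120 + 0.155484 = 3.88022.
P₂ = g₂ e^(−E₂/kT) / Z = 0.128120/3.88022 = 0.03302.

0.03302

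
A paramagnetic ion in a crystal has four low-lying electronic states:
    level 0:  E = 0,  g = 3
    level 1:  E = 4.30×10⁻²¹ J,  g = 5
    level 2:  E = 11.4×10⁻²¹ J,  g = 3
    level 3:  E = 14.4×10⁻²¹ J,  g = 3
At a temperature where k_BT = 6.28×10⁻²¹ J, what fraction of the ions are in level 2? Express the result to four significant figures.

0.07737

Eᵢ/kT = 0, 0.684713, 1.81529, 2.29299.
Z = Σ gᵢe^(−Eᵢ/kT) = 3·e^(−0) + 5·e^(−0.684713) + 3·e^(−1.81529) + 3·e^(−2.29299) = 3.00000 + 2.52117 + 0.488372 + 0.302892 = 6.31243.
P₂ = g₂ e^(−E₂/kT) / Z = 0.488372/6.31243 = 0.07737.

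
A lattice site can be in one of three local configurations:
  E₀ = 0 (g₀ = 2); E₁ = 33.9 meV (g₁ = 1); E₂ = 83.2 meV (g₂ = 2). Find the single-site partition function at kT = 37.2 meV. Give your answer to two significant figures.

Eᵢ/kT = 0, 0.9113, 2.237.
Z = Σ gᵢe^(−Eᵢ/kT) = 2·e^(−0) + 1·e^(−0.9113) + 2·e^(−2.237) = 2.000 + 0.4020 + 0.2136 = 2.616.

Z = 2.6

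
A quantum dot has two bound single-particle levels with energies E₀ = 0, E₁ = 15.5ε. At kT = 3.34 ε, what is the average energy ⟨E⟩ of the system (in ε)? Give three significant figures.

0.148 ε

Eᵢ/kT = 0, 4.6407.
Z = Σ e^(−Eᵢ/kT) = e^(−0) + e^(−4.6407) = 1.0000 + 0.0096509 = 1.0097.
⟨E⟩ = Σ Eᵢ e^(−Eᵢ/kT) / Z = (0·1.0000 + 15.5·0.0096509) / 1.0097 = 0.148 ε.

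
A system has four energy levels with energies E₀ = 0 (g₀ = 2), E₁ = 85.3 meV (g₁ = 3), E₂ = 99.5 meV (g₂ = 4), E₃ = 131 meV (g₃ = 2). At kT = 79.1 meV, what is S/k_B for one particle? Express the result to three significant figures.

Eᵢ/kT = 0, 1.0784, 1.2579, 1.6561.
Z = Σ gᵢe^(−Eᵢ/kT) = 2·e^(−0) + 3·e^(−1.0784) + 4·e^(−1.2579) + 2·e^(−1.6561) = 2.0000 + 1.0204 + 1.1370 + 0.38176 = 4.5392.
⟨E⟩ = Σ EᵢPᵢ = 55.116 meV.
S/k_B = ln Z + ⟨E⟩/kT = ln(4.5392) + 55.116/79.1 = 1.5128 + 0.69679 = 2.21.

2.21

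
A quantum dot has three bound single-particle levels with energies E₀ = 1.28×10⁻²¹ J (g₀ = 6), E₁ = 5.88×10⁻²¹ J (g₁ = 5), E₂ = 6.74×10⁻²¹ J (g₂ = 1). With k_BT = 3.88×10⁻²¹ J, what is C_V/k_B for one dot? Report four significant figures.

Eᵢ/kT = 0.329897, 1.51546, 1.73711.
Z = Σ gᵢe^(−Eᵢ/kT) = 6·e^(−0.329897) + 5·e^(−1.51546) + 1·e^(−1.73711) = 4.31399 + 1.09854 + 0.176028 = 5.58856.
⟨E⟩ = 2.35620, ⟨E²⟩ = 9.49188.
C_V/k_B = (⟨E²⟩ − ⟨E⟩²)/(kT)² = (9.49188 − 5.55168)/15.0544 = 0.2617.

0.2617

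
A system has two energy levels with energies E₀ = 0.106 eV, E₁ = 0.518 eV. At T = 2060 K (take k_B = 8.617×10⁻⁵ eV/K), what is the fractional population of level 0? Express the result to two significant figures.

k_BT = 8.617×10⁻⁵ × 2060 K = 0.1775 eV.
Eᵢ/kT = 0.5972, 2.918.
Z = Σ e^(−Eᵢ/kT) = e^(−0.5972) + e^(−2.918) = 0.5504 + 0.05404 = 0.6044.
P₀ = e^(−E₀/kT) / Z = 0.5504/0.6044 = 0.91.

0.91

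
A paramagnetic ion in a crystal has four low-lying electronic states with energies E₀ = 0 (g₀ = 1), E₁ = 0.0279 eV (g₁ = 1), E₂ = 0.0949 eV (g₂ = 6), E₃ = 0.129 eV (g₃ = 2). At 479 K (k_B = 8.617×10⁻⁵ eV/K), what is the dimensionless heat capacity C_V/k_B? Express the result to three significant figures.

1.11

k_BT = 8.617×10⁻⁵ × 479 K = 0.041275 eV.
Eᵢ/kT = 0, 0.67595, 2.2992, 3.1254.
Z = Σ gᵢe^(−Eᵢ/kT) = 1·e^(−0) + 1·e^(−0.67595) + 6·e^(−2.2992) + 2·e^(−3.1254) = 1.0000 + 0.50867 + 0.60203 + 0.087839 = 2.1985.
⟨E⟩ = 0.037596 eV, ⟨E²⟩ = 0.0033112 eV².
C_V/k_B = (⟨E²⟩ − ⟨E⟩²)/(kT)² = (0.0033112 − 0.0014135)/0.0017036 = 1.11.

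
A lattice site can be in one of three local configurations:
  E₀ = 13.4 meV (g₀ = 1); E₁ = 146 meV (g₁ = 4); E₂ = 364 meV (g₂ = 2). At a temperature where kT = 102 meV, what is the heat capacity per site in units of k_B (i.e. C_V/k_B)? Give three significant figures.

Eᵢ/kT = 0.13137, 1.4314, 3.5686.
Z = Σ gᵢe^(−Eᵢ/kT) = 1·e^(−0.13137) + 4·e^(−1.4314) + 2·e^(−3.5686) = 0.87689 + 0.95590 + 0.056391 = 1.8892.
⟨E⟩ = 90.958 meV, ⟨E²⟩ = 14824 meV².
C_V/k_B = (⟨E²⟩ − ⟨E⟩²)/(kT)² = (14824 − 8273.4)/10404 = 0.630.

0.630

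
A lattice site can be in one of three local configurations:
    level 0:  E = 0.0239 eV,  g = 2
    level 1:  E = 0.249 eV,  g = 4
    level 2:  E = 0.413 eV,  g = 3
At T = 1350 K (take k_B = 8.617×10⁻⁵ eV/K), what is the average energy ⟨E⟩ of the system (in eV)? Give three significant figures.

k_BT = 8.617×10⁻⁵ × 1350 K = 0.11633 eV.
Eᵢ/kT = 0.20545, 2.1405, 3.5502.
Z = Σ gᵢe^(−Eᵢ/kT) = 2·e^(−0.20545) + 4·e^(−2.1405) + 3·e^(−3.5502) = 1.6286 + 0.47038 + 0.086157 = 2.1851.
⟨E⟩ = Σ Eᵢ gᵢe^(−Eᵢ/kT) / Z = (0.0239·1.6286 + 0.249·0.47038 + 0.413·0.086157) / 2.1851 = 0.0877 eV.

0.0877 eV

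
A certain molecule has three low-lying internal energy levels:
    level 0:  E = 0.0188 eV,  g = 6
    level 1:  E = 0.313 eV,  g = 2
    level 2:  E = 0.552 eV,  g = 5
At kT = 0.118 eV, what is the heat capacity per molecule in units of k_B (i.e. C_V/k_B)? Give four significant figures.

Eᵢ/kT = 0.159322, 2.65254, 4.67797.
Z = Σ gᵢe^(−Eᵢ/kT) = 6·e^(−0.159322) + 2·e^(−2.65254) + 5·e^(−4.67797) = 5.11633 + 0.140944 + 0.0464893 = 5.30376.
⟨E⟩ = 0.0312919 eV, ⟨E²⟩ = 0.00561525 eV².
C_V/k_B = (⟨E²⟩ − ⟨E⟩²)/(kT)² = (0.00561525 − 0.000979183)/0.0139240 = 0.3330.

0.3330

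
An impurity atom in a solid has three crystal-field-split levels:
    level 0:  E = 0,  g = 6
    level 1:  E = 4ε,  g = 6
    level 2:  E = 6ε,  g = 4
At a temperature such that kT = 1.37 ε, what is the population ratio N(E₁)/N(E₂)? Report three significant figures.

n₁/n₂ = (g₁/g₂) exp[−(E₁−E₂)/kT] = (6/4) × exp(−(-2ε)/(1.37ε)) = (6/4) × exp(1.4599) = 6.46.

6.46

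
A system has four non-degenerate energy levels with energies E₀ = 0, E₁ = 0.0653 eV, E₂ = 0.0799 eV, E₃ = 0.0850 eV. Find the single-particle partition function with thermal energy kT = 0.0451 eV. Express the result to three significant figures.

Eᵢ/kT = 0, 1.4479, 1.7716, 1.8847.
Z = Σ e^(−Eᵢ/kT) = e^(−0) + e^(−1.4479) + e^(−1.7716) + e^(−1.8847) = 1.0000 + 0.23506 + 0.17006 + 0.15187 = 1.5570.

Z = 1.56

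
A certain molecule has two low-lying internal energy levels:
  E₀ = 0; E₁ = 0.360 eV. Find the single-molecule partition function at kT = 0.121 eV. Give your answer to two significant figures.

Z = 1.1

Eᵢ/kT = 0, 2.975.
Z = Σ e^(−Eᵢ/kT) = e^(−0) + e^(−2.975) = 1.000 + 0.05105 = 1.051.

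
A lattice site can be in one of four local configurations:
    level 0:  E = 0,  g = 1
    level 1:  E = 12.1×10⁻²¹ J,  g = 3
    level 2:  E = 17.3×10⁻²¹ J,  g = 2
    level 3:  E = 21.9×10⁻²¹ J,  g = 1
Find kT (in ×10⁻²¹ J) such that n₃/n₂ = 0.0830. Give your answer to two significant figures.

n₃/n₂ = (g₃/g₂) exp[−(E₃−E₂)/kT] = 0.0830.
⇒ (E₃−E₂)/kT = ln((1/2)/0.0830) = ln(6.024) = 1.796.
kT = 4.6 ×10⁻²¹ J / 1.796 = 2.6 ×10⁻²¹ J.

2.6 ×10⁻²¹ J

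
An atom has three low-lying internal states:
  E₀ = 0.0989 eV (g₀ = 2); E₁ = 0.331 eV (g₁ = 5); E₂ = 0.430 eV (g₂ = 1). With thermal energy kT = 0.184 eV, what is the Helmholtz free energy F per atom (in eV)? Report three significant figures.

-0.136 eV

Eᵢ/kT = 0.53750, 1.7989, 2.3370.
Z = Σ gᵢe^(−Eᵢ/kT) = 2·e^(−0.53750) + 5·e^(−1.7989) + 1·e^(−2.3370) = 1.1684 + 0.82740 + 0.096617 = 2.0924.
F = −kT ln Z = −0.184 × ln(2.0924) = −0.184 × 0.73831 = -0.136 eV.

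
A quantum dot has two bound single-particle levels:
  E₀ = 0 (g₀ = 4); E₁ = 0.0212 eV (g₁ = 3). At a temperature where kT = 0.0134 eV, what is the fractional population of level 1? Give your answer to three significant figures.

0.134

Eᵢ/kT = 0, 1.5821.
Z = Σ gᵢe^(−Eᵢ/kT) = 4·e^(−0) + 3·e^(−1.5821) = 4.0000 + 0.61663 = 4.6166.
P₁ = g₁ e^(−E₁/kT) / Z = 0.61663/4.6166 = 0.134.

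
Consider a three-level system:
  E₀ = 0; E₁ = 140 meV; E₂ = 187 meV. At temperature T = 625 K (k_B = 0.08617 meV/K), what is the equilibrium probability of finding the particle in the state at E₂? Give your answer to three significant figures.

0.0281

k_BT = 0.08617 × 625 K = 53.856 meV.
Eᵢ/kT = 0, 2.5995, 3.4722.
Z = Σ e^(−Eᵢ/kT) = e^(−0) + e^(−2.5995) + e^(−3.4722) = 1.0000 + 0.074311 + 0.031049 = 1.1054.
P₂ = e^(−E₂/kT) / Z = 0.031049/1.1054 = 0.0281.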